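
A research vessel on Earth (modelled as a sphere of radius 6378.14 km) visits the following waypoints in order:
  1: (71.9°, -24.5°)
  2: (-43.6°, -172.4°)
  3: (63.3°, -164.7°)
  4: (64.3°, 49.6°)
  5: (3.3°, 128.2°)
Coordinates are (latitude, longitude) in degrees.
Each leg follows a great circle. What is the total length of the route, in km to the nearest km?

Leg 1→2: central angle 2.5794 rad, distance 16451.7 km.
Leg 2→3: central angle 1.8688 rad, distance 11919.6 km.
Leg 3→4: central angle 0.8710 rad, distance 5555.6 km.
Leg 4→5: central angle 1.4329 rad, distance 9139.3 km.
Total: 16451.7 + 11919.6 + 5555.6 + 9139.3 ≈ 43066 km.

43066 km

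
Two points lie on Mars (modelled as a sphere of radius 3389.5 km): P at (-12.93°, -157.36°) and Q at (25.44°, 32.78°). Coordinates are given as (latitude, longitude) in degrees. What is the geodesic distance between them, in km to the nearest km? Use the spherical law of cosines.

Let φ₁ = -0.2257 rad, φ₂ = 0.4440 rad, and Δλ = -2.9646 rad.
cos c = sin φ₁ sin φ₂ + cos φ₁ cos φ₂ cos Δλ = (-0.2238)(0.4296) + (0.9746)(0.9030)(-0.9844) = -0.96251,
so c = arccos(-0.96251) = 2.86691 rad.
Distance = R·c = 3389.5 × 2.8669 ≈ 9717 km.

9717 km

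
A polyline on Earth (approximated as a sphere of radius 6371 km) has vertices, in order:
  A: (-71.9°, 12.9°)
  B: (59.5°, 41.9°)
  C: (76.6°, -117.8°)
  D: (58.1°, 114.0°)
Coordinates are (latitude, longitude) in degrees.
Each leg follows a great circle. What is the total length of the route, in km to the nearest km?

24198 km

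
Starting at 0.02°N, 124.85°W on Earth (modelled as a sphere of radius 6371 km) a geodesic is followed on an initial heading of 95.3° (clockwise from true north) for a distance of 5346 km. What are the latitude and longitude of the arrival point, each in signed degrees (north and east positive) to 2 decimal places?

Angular distance δ = d/R = 5346/6371 = 0.83911 rad; initial bearing θ = 1.6633 rad.
sin φ₂ = sin φ₁ cos δ + cos φ₁ sin δ cos θ = (0.0003)(0.6681) + (1.0000)(0.7441)(-0.0924) = -0.0685, so φ₂ = -3.93°.
Δλ = atan2(sin θ sin δ cos φ₁, cos δ − sin φ₁ sin φ₂) = atan2(0.7409, 0.6681) = 47.955°.
λ₂ = -124.850° + 47.955° = -76.90°.

-3.93°, -76.90°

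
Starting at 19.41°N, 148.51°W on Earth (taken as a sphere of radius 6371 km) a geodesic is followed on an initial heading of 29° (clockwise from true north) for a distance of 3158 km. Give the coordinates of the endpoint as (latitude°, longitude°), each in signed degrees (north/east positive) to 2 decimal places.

43.21°, -130.07°

Angular distance δ = d/R = 3158/6371 = 0.49568 rad; initial bearing θ = 0.5061 rad.
sin φ₂ = sin φ₁ cos δ + cos φ₁ sin δ cos θ = (0.3323)(0.8796) + (0.9432)(0.4756)(0.8746) = 0.6847, so φ₂ = 43.21°.
Δλ = atan2(sin θ sin δ cos φ₁, cos δ − sin φ₁ sin φ₂) = atan2(0.2175, 0.6521) = 18.444°.
λ₂ = -148.510° + 18.444° = -130.07°.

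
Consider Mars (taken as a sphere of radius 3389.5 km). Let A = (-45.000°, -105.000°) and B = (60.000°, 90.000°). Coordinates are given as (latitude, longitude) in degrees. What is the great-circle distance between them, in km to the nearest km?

9615 km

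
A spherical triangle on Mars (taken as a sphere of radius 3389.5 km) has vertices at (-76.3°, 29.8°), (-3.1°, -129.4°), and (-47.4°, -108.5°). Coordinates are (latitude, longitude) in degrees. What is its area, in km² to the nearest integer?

1946893 km²

Side lengths (central angles): a = 0.8349, b = 0.9330, c = 1.7401 rad; semiperimeter s = 1.7540.
By l'Huilier's theorem, tan(E/4) = √[tan(s/2) tan((s−a)/2) tan((s−b)/2) tan((s−c)/2)], giving spherical excess E = 0.1695 rad.
Area = E·R² = 0.1695 × (3389.5)² ≈ 1946893 km².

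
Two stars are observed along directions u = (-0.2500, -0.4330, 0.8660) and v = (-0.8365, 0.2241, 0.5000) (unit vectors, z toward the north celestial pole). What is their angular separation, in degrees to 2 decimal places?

u·v = 0.5451; |u| = 1.0000, |v| = 1.0000.
cos θ = (u·v)/(|u||v|) = 0.5451, so θ = 56.97°.

56.97°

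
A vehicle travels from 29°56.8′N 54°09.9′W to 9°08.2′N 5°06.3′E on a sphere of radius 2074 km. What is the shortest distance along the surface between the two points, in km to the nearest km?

2132 km

In radians: φ₁ = 0.5227, φ₂ = 0.1595, Δλ = 59.270° = 1.0345 rad.
cos c = sin φ₁ sin φ₂ + cos φ₁ cos φ₂ cos Δλ = (0.4992)(0.1588) + (0.8665)(0.9873)(0.5110) = 0.51642,
so c = arccos(0.51642) = 1.02813 rad.
Distance = R·c = 2074 × 1.0281 ≈ 2132 km.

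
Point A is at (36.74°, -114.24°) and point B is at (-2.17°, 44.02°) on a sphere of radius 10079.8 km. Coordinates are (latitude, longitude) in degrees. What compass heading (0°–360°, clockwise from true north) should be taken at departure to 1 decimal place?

35.2°

With φ₁ = 0.6412, φ₂ = -0.0379, Δλ = 2.7622 rad, the forward-azimuth formula gives
θ = atan2( sin Δλ cos φ₂ , cos φ₁ sin φ₂ − sin φ₁ cos φ₂ cos Δλ ) = atan2(0.3701, 0.5249) = 35.19°.
So the initial bearing is 35.2°.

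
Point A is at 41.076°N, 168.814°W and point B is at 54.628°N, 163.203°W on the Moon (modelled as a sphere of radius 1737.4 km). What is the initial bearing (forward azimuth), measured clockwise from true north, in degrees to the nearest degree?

Δλ = 5.611° = 0.0979 rad.
y = sin Δλ · cos φ₂ = (0.0978)(0.5789) = 0.0566
x = cos φ₁ sin φ₂ − sin φ₁ cos φ₂ cos Δλ = (0.7538)(0.8154) − (0.6571)(0.5789)(0.9952) = 0.2362
θ = atan2(y, x) = 13.48°, so the bearing is 13°.

13°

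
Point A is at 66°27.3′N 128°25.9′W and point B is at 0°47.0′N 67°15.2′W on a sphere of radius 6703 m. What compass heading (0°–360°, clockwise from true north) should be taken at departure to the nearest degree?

116°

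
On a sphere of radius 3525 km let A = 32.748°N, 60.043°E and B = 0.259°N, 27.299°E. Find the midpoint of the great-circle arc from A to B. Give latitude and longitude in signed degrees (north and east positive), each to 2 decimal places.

17.16°, 42.22°

Central angle δ = 0.7815 rad. Interpolating on the sphere with fraction f = 0.5:
P = [sin((1−f)δ)·A + sin(fδ)·B] / sin δ = 0.5408·A + 0.5408·B in Cartesian coordinates,
giving P = (0.7076, 0.6421, 0.2950), i.e. latitude 17.16°, longitude 42.22°.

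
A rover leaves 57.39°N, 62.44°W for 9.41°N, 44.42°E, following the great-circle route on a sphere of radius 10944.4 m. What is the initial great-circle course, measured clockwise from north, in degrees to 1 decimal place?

70.8°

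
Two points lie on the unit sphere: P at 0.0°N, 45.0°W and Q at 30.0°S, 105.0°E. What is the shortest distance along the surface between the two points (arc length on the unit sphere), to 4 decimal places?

With latitudes φ₁ = 0.000°, φ₂ = -30.000° and longitude difference Δλ = 150.000°:
cos c = sin φ₁ sin φ₂ + cos φ₁ cos φ₂ cos Δλ = (0.0000)(-0.5000) + (1.0000)(0.8660)(-0.8660) = -0.75000,
so c = arccos(-0.75000) = 2.41886 rad.
On the unit sphere the arc length equals the central angle: 2.4189.

2.4189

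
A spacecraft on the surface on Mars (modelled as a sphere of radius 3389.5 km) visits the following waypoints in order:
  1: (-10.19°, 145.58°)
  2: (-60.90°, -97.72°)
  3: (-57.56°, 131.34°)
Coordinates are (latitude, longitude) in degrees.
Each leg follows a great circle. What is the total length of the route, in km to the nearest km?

8812 km

Leg 1→2: central angle 1.6313 rad, distance 5529.4 km.
Leg 2→3: central angle 0.9686 rad, distance 3283.0 km.
Total: 5529.4 + 3283.0 ≈ 8812 km.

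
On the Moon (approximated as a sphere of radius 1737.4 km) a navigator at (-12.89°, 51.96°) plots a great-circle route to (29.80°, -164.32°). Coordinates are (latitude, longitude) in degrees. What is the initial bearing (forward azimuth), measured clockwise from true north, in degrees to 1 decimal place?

57.4°

Δλ = 143.720° = 2.5084 rad.
y = sin Δλ · cos φ₂ = (0.5917)(0.8678) = 0.5135
x = cos φ₁ sin φ₂ − sin φ₁ cos φ₂ cos Δλ = (0.9748)(0.4970) − (-0.2231)(0.8678)(-0.8061) = 0.3284
θ = atan2(y, x) = 57.40°, so the bearing is 57.4°.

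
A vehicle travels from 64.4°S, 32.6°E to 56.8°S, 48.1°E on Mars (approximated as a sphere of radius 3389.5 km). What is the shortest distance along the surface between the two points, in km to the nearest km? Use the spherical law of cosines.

Let φ₁ = -1.1240 rad, φ₂ = -0.9913 rad, and Δλ = 0.2705 rad.
cos c = sin φ₁ sin φ₂ + cos φ₁ cos φ₂ cos Δλ = (-0.9018)(-0.8368) + (0.4321)(0.5476)(0.9636) = 0.98261,
so c = arccos(0.98261) = 0.18676 rad.
Distance = R·c = 3389.5 × 0.1868 ≈ 633 km.

633 km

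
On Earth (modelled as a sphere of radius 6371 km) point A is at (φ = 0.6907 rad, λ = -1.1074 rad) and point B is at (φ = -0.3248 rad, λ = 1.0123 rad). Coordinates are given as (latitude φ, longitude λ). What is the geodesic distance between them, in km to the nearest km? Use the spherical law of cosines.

13984 km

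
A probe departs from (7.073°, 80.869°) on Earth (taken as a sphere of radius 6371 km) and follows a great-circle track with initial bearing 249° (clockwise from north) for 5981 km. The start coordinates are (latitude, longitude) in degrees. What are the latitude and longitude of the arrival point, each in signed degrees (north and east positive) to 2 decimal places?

Angular distance δ = d/R = 5981/6371 = 0.93879 rad; initial bearing θ = 4.3459 rad.
sin φ₂ = sin φ₁ cos δ + cos φ₁ sin δ cos θ = (0.1231)(0.5908) + (0.9924)(0.8068)(-0.3584) = -0.2142, so φ₂ = -12.37°.
Δλ = atan2(sin θ sin δ cos φ₁, cos δ − sin φ₁ sin φ₂) = atan2(-0.7475, 0.6171) = -50.457°.
λ₂ = 80.869° − 50.457° = 30.41°.

-12.37°, 30.41°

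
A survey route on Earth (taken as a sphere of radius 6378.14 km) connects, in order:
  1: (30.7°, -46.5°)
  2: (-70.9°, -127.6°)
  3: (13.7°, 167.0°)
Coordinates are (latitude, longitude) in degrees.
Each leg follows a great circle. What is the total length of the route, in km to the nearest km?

Leg 1→2: central angle 2.0252 rad, distance 12916.9 km.
Leg 2→3: central angle 1.6624 rad, distance 10602.9 km.
Total: 12916.9 + 10602.9 ≈ 23520 km.

23520 km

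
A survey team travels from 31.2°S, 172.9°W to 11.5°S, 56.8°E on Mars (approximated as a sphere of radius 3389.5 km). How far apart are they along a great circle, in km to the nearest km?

6864 km

Let φ₁ = -0.5445 rad, φ₂ = -0.2007 rad, and Δλ = -2.2742 rad.
cos c = sin φ₁ sin φ₂ + cos φ₁ cos φ₂ cos Δλ = (-0.5180)(-0.1994) + (0.8554)(0.9799)(-0.6468) = -0.43886,
so c = arccos(-0.43886) = 2.02512 rad.
Distance = R·c = 3389.5 × 2.0251 ≈ 6864 km.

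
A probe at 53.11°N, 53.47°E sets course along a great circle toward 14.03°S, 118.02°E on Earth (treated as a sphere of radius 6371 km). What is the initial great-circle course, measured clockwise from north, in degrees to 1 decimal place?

With φ₁ = 0.9269, φ₂ = -0.2449, Δλ = 1.1266 rad, the forward-azimuth formula gives
θ = atan2( sin Δλ cos φ₂ , cos φ₁ sin φ₂ − sin φ₁ cos φ₂ cos Δλ ) = atan2(0.8760, -0.4790) = 118.67°.
So the initial bearing is 118.7°.

118.7°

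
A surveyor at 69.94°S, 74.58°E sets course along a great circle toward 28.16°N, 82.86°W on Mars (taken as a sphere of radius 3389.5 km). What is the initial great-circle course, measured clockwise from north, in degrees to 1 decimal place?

With φ₁ = -1.2207, φ₂ = 0.4915, Δλ = -2.7478 rad, the forward-azimuth formula gives
θ = atan2( sin Δλ cos φ₂ , cos φ₁ sin φ₂ − sin φ₁ cos φ₂ cos Δλ ) = atan2(-0.3382, -0.6029) = -150.71°.
Adding 360° brings this into [0°, 360°): 209.3°.

209.3°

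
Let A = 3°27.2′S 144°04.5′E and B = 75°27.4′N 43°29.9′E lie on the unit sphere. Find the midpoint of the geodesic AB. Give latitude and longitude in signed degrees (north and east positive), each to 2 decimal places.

42.70°, 129.54°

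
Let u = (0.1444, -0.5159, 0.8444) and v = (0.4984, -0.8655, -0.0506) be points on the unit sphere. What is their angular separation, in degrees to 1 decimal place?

u·v = 0.4758; |u| = 1.0000, |v| = 1.0000.
cos θ = (u·v)/(|u||v|) = 0.4757, so θ = 61.6°.

61.6°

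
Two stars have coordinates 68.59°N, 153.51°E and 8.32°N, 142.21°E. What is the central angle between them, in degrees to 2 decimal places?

60.73°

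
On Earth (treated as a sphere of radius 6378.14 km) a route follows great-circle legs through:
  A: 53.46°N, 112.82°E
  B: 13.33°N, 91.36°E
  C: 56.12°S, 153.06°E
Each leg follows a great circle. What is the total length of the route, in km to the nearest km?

14450 km

Leg A→B: central angle 0.7606 rad, distance 4851.2 km.
Leg B→C: central angle 1.5050 rad, distance 9599.1 km.
Total: 4851.2 + 9599.1 ≈ 14450 km.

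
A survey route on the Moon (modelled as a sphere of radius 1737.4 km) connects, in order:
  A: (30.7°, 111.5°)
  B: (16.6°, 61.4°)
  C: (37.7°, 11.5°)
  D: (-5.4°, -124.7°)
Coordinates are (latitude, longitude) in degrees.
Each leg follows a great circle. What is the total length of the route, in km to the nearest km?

Leg A→B: central angle 0.8306 rad, distance 1443.1 km.
Leg B→C: central angle 0.8458 rad, distance 1469.5 km.
Leg C→D: central angle 2.2473 rad, distance 3904.5 km.
Total: 1443.1 + 1469.5 + 3904.5 ≈ 6817 km.

6817 km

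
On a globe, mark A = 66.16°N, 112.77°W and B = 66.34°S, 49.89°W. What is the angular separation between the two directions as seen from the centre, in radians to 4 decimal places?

2.4401 rad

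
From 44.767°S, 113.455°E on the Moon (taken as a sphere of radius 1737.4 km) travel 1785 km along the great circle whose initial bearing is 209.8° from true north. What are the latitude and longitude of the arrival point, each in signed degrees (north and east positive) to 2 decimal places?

-63.06°, 3.32°

Angular distance δ = d/R = 1785/1737.4 = 1.02740 rad; initial bearing θ = 3.6617 rad.
sin φ₂ = sin φ₁ cos δ + cos φ₁ sin δ cos θ = (-0.7042)(0.5170) + (0.7100)(0.8560)(-0.8678) = -0.8915, so φ₂ = -63.06°.
Δλ = atan2(sin θ sin δ cos φ₁, cos δ − sin φ₁ sin φ₂) = atan2(-0.3020, -0.1107) = -110.137°.
λ₂ = 113.455° − 110.137° = 3.32°.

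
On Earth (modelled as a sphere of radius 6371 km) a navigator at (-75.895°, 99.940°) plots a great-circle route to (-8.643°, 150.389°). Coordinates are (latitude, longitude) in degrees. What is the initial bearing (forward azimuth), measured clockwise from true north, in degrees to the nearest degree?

53°

With φ₁ = -1.3246, φ₂ = -0.1508, Δλ = 0.8805 rad, the forward-azimuth formula gives
θ = atan2( sin Δλ cos φ₂ , cos φ₁ sin φ₂ − sin φ₁ cos φ₂ cos Δλ ) = atan2(0.7623, 0.5739) = 53.02°.
So the initial bearing is 53°.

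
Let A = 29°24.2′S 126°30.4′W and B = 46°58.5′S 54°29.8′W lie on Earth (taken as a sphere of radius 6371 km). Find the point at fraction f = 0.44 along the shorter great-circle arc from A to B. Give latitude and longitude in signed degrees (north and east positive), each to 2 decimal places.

Central angle δ = 0.9974 rad. Interpolating on the sphere with fraction f = 0.44:
P = [sin((1−f)δ)·A + sin(fδ)·B] / sin δ = 0.6308·A + 0.5058·B in Cartesian coordinates,
giving P = (-0.1265, -0.7227, -0.6795), i.e. latitude -42.80°, longitude -99.93°.

-42.80°, -99.93°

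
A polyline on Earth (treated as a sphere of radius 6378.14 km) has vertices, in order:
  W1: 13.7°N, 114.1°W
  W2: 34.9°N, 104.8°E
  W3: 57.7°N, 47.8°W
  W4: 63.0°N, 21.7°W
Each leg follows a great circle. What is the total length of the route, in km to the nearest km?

24201 km

Leg W1→W2: central angle 2.0767 rad, distance 13245.6 km.
Leg W2→W3: central angle 1.4761 rad, distance 9414.9 km.
Leg W3→W4: central angle 0.2415 rad, distance 1540.1 km.
Total: 13245.6 + 9414.9 + 1540.1 ≈ 24201 km.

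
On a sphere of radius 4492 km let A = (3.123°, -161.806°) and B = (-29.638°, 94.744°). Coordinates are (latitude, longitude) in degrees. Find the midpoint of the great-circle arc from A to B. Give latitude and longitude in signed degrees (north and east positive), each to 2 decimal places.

The central angle between A and B is δ = 1.8016 rad.
With f = 0.5, the slerp weights are sin((1−f)δ)/sin δ = 0.8052 and sin(fδ)/sin δ = 0.8052.
Weighted sum of the unit vectors: (0.8052)·(-0.9486,-0.3118,0.0545) + (0.8052)·(-0.0719,0.8662,-0.4945) = (-0.8217, 0.4464, -0.3543).
Converting back: φ = atan2(z, √(x²+y²)) = -20.75°, λ = atan2(y, x) = 151.49°.

-20.75°, 151.49°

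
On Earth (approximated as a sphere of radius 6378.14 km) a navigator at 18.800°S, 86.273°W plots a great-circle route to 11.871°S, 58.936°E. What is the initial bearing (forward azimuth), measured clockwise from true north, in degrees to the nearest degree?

Δλ = 145.209° = 2.5344 rad.
y = sin Δλ · cos φ₂ = (0.5706)(0.9786) = 0.5584
x = cos φ₁ sin φ₂ − sin φ₁ cos φ₂ cos Δλ = (0.9466)(-0.2057) − (-0.3223)(0.9786)(-0.8212) = -0.4537
θ = atan2(y, x) = 129.10°, so the bearing is 129°.

129°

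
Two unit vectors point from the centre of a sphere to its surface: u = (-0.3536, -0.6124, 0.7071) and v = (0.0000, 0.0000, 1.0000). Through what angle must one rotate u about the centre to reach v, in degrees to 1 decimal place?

45.0°

u·v = 0.7071; |u| = 1.0000, |v| = 1.0000.
cos θ = (u·v)/(|u||v|) = 0.7071, so θ = 45.0°.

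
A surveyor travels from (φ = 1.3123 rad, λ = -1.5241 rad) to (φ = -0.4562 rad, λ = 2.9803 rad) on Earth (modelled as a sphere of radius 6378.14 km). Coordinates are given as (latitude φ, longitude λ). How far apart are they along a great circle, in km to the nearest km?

13163 km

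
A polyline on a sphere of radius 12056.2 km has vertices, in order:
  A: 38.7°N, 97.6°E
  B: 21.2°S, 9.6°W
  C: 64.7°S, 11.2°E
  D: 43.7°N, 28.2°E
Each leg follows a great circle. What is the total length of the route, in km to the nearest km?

Leg A→B: central angle 2.0278 rad, distance 24447.6 km.
Leg B→C: central angle 0.7962 rad, distance 9599.5 km.
Leg C→D: central angle 1.9062 rad, distance 22981.5 km.
Total: 24447.6 + 9599.5 + 22981.5 ≈ 57029 km.

57029 km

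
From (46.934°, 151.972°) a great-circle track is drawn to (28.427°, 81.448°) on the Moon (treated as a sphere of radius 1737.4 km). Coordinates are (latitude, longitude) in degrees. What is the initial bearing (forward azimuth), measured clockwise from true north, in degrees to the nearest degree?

With φ₁ = 0.8192, φ₂ = 0.4961, Δλ = -1.2309 rad, the forward-azimuth formula gives
θ = atan2( sin Δλ cos φ₂ , cos φ₁ sin φ₂ − sin φ₁ cos φ₂ cos Δλ ) = atan2(-0.8291, 0.1108) = -82.38°.
Adding 360° brings this into [0°, 360°): 278°.

278°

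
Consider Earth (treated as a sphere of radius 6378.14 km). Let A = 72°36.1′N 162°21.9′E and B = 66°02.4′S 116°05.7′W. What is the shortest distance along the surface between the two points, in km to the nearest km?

16550 km

With latitudes φ₁ = 72.602°, φ₂ = -66.040° and longitude difference Δλ = 81.540°:
Haversine: a = sin²(Δφ/2) + cos φ₁ cos φ₂ sin²(Δλ/2) = 0.8753 + (0.2990)(0.4061)(0.4264) = 0.92708.
Central angle c = 2·arcsin(√a) = 2.59472 rad.
Distance = R·c = 6378.14 × 2.5947 ≈ 16550 km.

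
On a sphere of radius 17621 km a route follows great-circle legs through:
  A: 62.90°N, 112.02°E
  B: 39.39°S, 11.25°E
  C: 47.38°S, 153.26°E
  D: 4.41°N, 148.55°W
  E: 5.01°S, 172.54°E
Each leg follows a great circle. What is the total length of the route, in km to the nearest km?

101045 km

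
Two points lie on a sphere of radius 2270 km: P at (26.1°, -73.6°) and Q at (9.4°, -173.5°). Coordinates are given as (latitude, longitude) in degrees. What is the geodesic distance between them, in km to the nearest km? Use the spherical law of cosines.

3749 km

In radians: φ₁ = 0.4555, φ₂ = 0.1641, Δλ = -99.900° = -1.7436 rad.
cos c = sin φ₁ sin φ₂ + cos φ₁ cos φ₂ cos Δλ = (0.4399)(0.1633) + (0.8980)(0.9866)(-0.1719) = -0.08047,
so c = arccos(-0.08047) = 1.65135 rad.
Distance = R·c = 2270 × 1.6514 ≈ 3749 km.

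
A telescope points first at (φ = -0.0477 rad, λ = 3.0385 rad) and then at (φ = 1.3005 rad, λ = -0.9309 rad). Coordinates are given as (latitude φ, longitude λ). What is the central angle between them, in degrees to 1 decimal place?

With latitudes φ₁ = -2.733°, φ₂ = 74.513° and longitude difference Δλ = 132.570°:
cos c = sin φ₁ sin φ₂ + cos φ₁ cos φ₂ cos Δλ = (-0.0477)(0.9637) + (0.9989)(0.2670)(-0.6765) = -0.22638,
so c = arccos(-0.22638) = 1.79916 rad.
So the angular separation is 103.1°.

103.1°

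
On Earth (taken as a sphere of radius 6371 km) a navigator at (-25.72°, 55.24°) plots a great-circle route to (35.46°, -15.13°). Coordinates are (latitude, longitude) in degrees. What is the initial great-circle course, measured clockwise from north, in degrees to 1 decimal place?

309.9°

Δλ = -70.370° = -1.2282 rad.
y = sin Δλ · cos φ₂ = (-0.9419)(0.8145) = -0.7672
x = cos φ₁ sin φ₂ − sin φ₁ cos φ₂ cos Δλ = (0.9009)(0.5801) − (-0.4340)(0.8145)(0.3359) = 0.6414
θ = atan2(y, x) = -50.10°; adding 360° gives 309.9°.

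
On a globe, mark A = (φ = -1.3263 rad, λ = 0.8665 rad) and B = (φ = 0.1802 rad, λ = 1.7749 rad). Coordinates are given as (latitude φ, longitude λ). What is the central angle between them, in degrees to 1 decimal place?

91.6°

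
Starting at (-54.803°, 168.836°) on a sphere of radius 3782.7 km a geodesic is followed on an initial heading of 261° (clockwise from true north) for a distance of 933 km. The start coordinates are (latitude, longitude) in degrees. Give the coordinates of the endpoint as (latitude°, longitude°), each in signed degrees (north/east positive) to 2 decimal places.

Angular distance δ = d/R = 933/3782.7 = 0.24665 rad; initial bearing θ = 4.5553 rad.
sin φ₂ = sin φ₁ cos δ + cos φ₁ sin δ cos θ = (-0.8172)(0.9697) + (0.5764)(0.2442)(-0.1564) = -0.8145, so φ₂ = -54.53°.
Δλ = atan2(sin θ sin δ cos φ₁, cos δ − sin φ₁ sin φ₂) = atan2(-0.1390, 0.3042) = -24.558°.
λ₂ = 168.836° − 24.558° = 144.28°.

-54.53°, 144.28°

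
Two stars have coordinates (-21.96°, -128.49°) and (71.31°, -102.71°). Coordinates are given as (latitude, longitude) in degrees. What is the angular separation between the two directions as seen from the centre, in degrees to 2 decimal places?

With latitudes φ₁ = -21.960°, φ₂ = 71.310° and longitude difference Δλ = 25.780°:
cos c = sin φ₁ sin φ₂ + cos φ₁ cos φ₂ cos Δλ = (-0.3740)(0.9473) + (0.9274)(0.3204)(0.9005) = -0.08662,
so c = arccos(-0.08662) = 1.65753 rad.
So the angular separation is 94.97°.

94.97°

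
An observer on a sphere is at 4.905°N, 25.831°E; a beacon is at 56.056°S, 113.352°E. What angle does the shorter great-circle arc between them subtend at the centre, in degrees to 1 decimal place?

With latitudes φ₁ = 4.905°, φ₂ = -56.056° and longitude difference Δλ = 87.521°:
cos c = sin φ₁ sin φ₂ + cos φ₁ cos φ₂ cos Δλ = (0.0855)(-0.8296) + (0.9963)(0.5584)(0.0433) = -0.04687,
so c = arccos(-0.04687) = 1.61768 rad.
So the angular separation is 92.7°.

92.7°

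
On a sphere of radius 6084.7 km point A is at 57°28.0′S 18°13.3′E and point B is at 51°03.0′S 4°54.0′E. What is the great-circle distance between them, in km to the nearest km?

With latitudes φ₁ = -57.467°, φ₂ = -51.050° and longitude difference Δλ = -13.322°:
cos c = sin φ₁ sin φ₂ + cos φ₁ cos φ₂ cos Δλ = (-0.8431)(-0.7777) + (0.5378)(0.6286)(0.9731) = 0.98464,
so c = arccos(0.98464) = 0.17551 rad.
Distance = R·c = 6084.7 × 0.1755 ≈ 1068 km.

1068 km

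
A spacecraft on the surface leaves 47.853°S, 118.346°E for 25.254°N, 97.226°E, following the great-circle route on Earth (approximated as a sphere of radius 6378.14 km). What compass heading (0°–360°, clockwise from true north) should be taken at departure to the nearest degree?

340°

With φ₁ = -0.8352, φ₂ = 0.4408, Δλ = -0.3686 rad, the forward-azimuth formula gives
θ = atan2( sin Δλ cos φ₂ , cos φ₁ sin φ₂ − sin φ₁ cos φ₂ cos Δλ ) = atan2(-0.3259, 0.9118) = -19.67°.
Adding 360° brings this into [0°, 360°): 340°.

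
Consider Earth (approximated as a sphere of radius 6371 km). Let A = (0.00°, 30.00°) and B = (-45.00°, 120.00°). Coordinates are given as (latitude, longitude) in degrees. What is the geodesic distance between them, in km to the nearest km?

10008 km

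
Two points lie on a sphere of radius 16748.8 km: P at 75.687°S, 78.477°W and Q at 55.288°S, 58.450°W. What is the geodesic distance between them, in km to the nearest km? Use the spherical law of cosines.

6360 km

Let φ₁ = -1.3210 rad, φ₂ = -0.9650 rad, and Δλ = 0.3495 rad.
cos c = sin φ₁ sin φ₂ + cos φ₁ cos φ₂ cos Δλ = (-0.9690)(-0.8220) + (0.2472)(0.5695)(0.9395) = 0.92878,
so c = arccos(0.92878) = 0.37970 rad.
Distance = R·c = 16748.8 × 0.3797 ≈ 6360 km.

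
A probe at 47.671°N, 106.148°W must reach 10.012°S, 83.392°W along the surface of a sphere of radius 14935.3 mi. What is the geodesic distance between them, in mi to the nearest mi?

15932 mi

With latitudes φ₁ = 47.671°, φ₂ = -10.012° and longitude difference Δλ = 22.756°:
cos c = sin φ₁ sin φ₂ + cos φ₁ cos φ₂ cos Δλ = (0.7393)(-0.1739) + (0.6734)(0.9848)(0.9222) = 0.48299,
so c = arccos(0.48299) = 1.06674 rad.
Distance = R·c = 14935.3 × 1.0667 ≈ 15932 mi.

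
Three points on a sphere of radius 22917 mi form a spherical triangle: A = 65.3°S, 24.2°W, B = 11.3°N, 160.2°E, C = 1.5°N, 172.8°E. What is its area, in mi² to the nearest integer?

186866028 mi²

Side lengths (central angles): a = 0.2773, b = 2.0078, c = 2.1976 rad; semiperimeter s = 2.2414.
By l'Huilier's theorem, tan(E/4) = √[tan(s/2) tan((s−a)/2) tan((s−b)/2) tan((s−c)/2)], giving spherical excess E = 0.3558 rad.
Area = E·R² = 0.3558 × (22917)² ≈ 186866028 mi².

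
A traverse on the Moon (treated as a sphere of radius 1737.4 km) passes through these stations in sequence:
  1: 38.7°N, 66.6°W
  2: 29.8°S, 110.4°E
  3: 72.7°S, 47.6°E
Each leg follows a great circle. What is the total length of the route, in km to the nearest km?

6806 km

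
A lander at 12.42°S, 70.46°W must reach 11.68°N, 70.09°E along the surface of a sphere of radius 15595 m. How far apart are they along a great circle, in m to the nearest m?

38500 m

Let φ₁ = -0.2168 rad, φ₂ = 0.2039 rad, and Δλ = 2.4531 rad.
cos c = sin φ₁ sin φ₂ + cos φ₁ cos φ₂ cos Δλ = (-0.2151)(0.2024) + (0.9766)(0.9793)(-0.7722) = -0.78203,
so c = arccos(-0.78203) = 2.46872 rad.
Distance = R·c = 15595 × 2.4687 ≈ 38500 m.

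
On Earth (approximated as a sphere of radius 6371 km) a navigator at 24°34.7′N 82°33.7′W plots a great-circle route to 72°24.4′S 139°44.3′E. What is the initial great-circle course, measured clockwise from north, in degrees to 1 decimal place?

With φ₁ = 0.4290, φ₂ = -1.2637, Δλ = -2.4033 rad, the forward-azimuth formula gives
θ = atan2( sin Δλ cos φ₂ , cos φ₁ sin φ₂ − sin φ₁ cos φ₂ cos Δλ ) = atan2(-0.2034, -0.7739) = -165.27°.
Adding 360° brings this into [0°, 360°): 194.7°.

194.7°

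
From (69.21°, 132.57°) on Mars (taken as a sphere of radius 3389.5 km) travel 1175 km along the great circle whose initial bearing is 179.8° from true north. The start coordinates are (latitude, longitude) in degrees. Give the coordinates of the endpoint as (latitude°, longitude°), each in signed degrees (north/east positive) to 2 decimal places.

Angular distance δ = d/R = 1175/3389.5 = 0.34666 rad; initial bearing θ = 3.1381 rad.
sin φ₂ = sin φ₁ cos δ + cos φ₁ sin δ cos θ = (0.9349)(0.9405) + (0.3549)(0.3398)(-1.0000) = 0.7587, so φ₂ = 49.35°.
Δλ = atan2(sin θ sin δ cos φ₁, cos δ − sin φ₁ sin φ₂) = atan2(0.0004, 0.2312) = 0.104°.
λ₂ = 132.570° + 0.104° = 132.67°.

49.35°, 132.67°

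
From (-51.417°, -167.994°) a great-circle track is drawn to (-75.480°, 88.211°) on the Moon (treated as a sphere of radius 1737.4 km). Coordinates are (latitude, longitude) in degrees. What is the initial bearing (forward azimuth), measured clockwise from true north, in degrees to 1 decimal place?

Δλ = -103.795° = -1.8116 rad.
y = sin Δλ · cos φ₂ = (-0.9712)(0.2507) = -0.2435
x = cos φ₁ sin φ₂ − sin φ₁ cos φ₂ cos Δλ = (0.6236)(-0.9681) − (-0.7817)(0.2507)(-0.2384) = -0.6505
θ = atan2(y, x) = -159.48°; adding 360° gives 200.5°.

200.5°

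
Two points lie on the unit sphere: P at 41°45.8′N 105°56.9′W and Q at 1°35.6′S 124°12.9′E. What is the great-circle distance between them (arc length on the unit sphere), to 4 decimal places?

2.0900

With latitudes φ₁ = 41.763°, φ₂ = -1.593° and longitude difference Δλ = -129.837°:
Haversine: a = sin²(Δφ/2) + cos φ₁ cos φ₂ sin²(Δλ/2) = 0.1365 + (0.7459)(0.9996)(0.8203) = 0.74808.
Central angle c = 2·arcsin(√a) = 2.08997 rad.
On the unit sphere the arc length equals the central angle: 2.0900.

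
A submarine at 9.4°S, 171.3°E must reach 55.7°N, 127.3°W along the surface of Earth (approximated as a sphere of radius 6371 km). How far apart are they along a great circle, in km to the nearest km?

9169 km

With latitudes φ₁ = -9.400°, φ₂ = 55.700° and longitude difference Δλ = 61.400°:
cos c = sin φ₁ sin φ₂ + cos φ₁ cos φ₂ cos Δλ = (-0.1633)(0.8261) + (0.9866)(0.5635)(0.4787) = 0.13121,
so c = arccos(0.13121) = 1.43921 rad.
Distance = R·c = 6371 × 1.4392 ≈ 9169 km.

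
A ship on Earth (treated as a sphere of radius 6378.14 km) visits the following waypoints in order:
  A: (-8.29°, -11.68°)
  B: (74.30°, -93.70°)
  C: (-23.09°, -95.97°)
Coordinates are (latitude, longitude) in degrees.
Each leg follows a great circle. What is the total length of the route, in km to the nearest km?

21511 km

Leg A→B: central angle 1.6726 rad, distance 10668.1 km.
Leg B→C: central angle 1.7000 rad, distance 10842.7 km.
Total: 10668.1 + 10842.7 ≈ 21511 km.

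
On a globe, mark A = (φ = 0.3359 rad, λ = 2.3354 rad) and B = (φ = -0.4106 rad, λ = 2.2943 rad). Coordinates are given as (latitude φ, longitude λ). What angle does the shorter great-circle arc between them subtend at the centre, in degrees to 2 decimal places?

In radians: φ₁ = 0.3359, φ₂ = -0.4106, Δλ = -2.355° = -0.0411 rad.
Haversine: a = sin²(Δφ/2) + cos φ₁ cos φ₂ sin²(Δλ/2) = 0.1330 + (0.9441)(0.9169)(0.0004) = 0.13333.
Central angle c = 2·arcsin(√a) = 0.74758 rad.
So the angular separation is 42.83°.

42.83°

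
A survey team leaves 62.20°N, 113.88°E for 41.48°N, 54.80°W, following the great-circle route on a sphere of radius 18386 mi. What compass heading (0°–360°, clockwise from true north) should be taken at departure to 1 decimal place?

351.3°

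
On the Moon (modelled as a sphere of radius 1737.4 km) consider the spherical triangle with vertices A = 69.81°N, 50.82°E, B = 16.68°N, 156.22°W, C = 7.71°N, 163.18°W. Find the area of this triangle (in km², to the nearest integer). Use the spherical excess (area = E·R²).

Side lengths (central angles): a = 0.1964, b = 1.7291, c = 1.5959 rad; semiperimeter s = 1.7607.
By l'Huilier's theorem, tan(E/4) = √[tan(s/2) tan((s−a)/2) tan((s−b)/2) tan((s−c)/2)], giving spherical excess E = 0.1584 rad.
Area = E·R² = 0.1584 × (1737.4)² ≈ 478090 km².

478090 km²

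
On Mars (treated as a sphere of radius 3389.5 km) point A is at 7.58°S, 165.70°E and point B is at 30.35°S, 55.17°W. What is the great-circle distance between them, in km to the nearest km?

7422 km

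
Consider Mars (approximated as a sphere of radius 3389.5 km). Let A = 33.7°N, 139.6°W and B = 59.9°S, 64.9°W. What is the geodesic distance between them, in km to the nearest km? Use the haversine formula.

6609 km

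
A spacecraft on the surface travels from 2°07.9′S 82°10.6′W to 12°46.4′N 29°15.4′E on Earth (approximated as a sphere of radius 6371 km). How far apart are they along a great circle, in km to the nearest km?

12384 km

With latitudes φ₁ = -2.132°, φ₂ = 12.773° and longitude difference Δλ = 111.433°:
cos c = sin φ₁ sin φ₂ + cos φ₁ cos φ₂ cos Δλ = (-0.0372)(0.2211) + (0.9993)(0.9753)(-0.3654) = -0.36435,
so c = arccos(-0.36435) = 1.94373 rad.
Distance = R·c = 6371 × 1.9437 ≈ 12384 km.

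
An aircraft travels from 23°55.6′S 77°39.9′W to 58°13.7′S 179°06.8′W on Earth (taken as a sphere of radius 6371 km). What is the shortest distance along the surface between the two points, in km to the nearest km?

With latitudes φ₁ = -23.927°, φ₂ = -58.228° and longitude difference Δλ = -101.448°:
Haversine: a = sin²(Δφ/2) + cos φ₁ cos φ₂ sin²(Δλ/2) = 0.0870 + (0.9141)(0.5265)(0.5992) = 0.37537.
Central angle c = 2·arcsin(√a) = 1.31887 rad.
Distance = R·c = 6371 × 1.3189 ≈ 8403 km.

8403 km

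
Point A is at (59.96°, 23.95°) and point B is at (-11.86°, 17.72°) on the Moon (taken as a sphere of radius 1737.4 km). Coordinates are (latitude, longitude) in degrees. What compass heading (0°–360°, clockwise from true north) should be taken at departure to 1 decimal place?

Δλ = -6.230° = -0.1087 rad.
y = sin Δλ · cos φ₂ = (-0.1085)(0.9787) = -0.1062
x = cos φ₁ sin φ₂ − sin φ₁ cos φ₂ cos Δλ = (0.5006)(-0.2055) − (0.8657)(0.9787)(0.9941) = -0.9451
θ = atan2(y, x) = -173.59°; adding 360° gives 186.4°.

186.4°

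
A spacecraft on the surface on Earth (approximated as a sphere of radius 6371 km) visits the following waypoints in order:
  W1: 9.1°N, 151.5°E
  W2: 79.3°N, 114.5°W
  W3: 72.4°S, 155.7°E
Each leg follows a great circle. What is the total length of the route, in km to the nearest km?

Leg W1→W2: central angle 1.4277 rad, distance 9095.8 km.
Leg W2→W3: central angle 2.7831 rad, distance 17731.0 km.
Total: 9095.8 + 17731.0 ≈ 26827 km.

26827 km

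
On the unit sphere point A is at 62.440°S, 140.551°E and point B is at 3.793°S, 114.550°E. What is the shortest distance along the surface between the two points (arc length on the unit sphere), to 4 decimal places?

With latitudes φ₁ = -62.440°, φ₂ = -3.793° and longitude difference Δλ = -26.001°:
Haversine: a = sin²(Δφ/2) + cos φ₁ cos φ₂ sin²(Δλ/2) = 0.2398 + (0.4627)(0.9978)(0.0506) = 0.26321.
Central angle c = 2·arcsin(√a) = 1.07744 rad.
On the unit sphere the arc length equals the central angle: 1.0774.

1.0774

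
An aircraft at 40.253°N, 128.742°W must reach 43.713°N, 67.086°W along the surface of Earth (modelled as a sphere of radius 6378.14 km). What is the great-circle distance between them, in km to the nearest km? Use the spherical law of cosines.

In radians: φ₁ = 0.7025, φ₂ = 0.7629, Δλ = 61.656° = 1.0761 rad.
cos c = sin φ₁ sin φ₂ + cos φ₁ cos φ₂ cos Δλ = (0.6462)(0.6910) + (0.7632)(0.7228)(0.4748) = 0.70843,
so c = arccos(0.70843) = 0.78352 rad.
Distance = R·c = 6378.14 × 0.7835 ≈ 4997 km.

4997 km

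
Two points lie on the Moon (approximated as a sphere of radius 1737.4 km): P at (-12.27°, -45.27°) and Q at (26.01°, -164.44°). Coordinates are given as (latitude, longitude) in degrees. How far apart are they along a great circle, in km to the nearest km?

In radians: φ₁ = -0.2142, φ₂ = 0.4540, Δλ = -119.170° = -2.0799 rad.
cos c = sin φ₁ sin φ₂ + cos φ₁ cos φ₂ cos Δλ = (-0.2125)(0.4385) + (0.9772)(0.8987)(-0.4874) = -0.52123,
so c = arccos(-0.52123) = 2.11908 rad.
Distance = R·c = 1737.4 × 2.1191 ≈ 3682 km.

3682 km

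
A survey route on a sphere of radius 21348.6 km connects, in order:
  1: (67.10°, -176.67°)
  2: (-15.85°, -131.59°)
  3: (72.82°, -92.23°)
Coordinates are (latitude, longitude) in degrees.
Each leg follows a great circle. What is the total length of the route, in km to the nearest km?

Leg 1→2: central angle 1.5581 rad, distance 33262.6 km.
Leg 2→3: central angle 1.6120 rad, distance 34415.0 km.
Total: 33262.6 + 34415.0 ≈ 67678 km.

67678 km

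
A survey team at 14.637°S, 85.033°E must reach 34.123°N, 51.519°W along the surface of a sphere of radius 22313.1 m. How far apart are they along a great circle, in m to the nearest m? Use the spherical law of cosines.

Let φ₁ = -0.2555 rad, φ₂ = 0.5956 rad, and Δλ = -2.3833 rad.
cos c = sin φ₁ sin φ₂ + cos φ₁ cos φ₂ cos Δλ = (-0.2527)(0.5610) + (0.9675)(0.8278)(-0.7260) = -0.72326,
so c = arccos(-0.72326) = 2.37930 rad.
Distance = R·c = 22313.1 × 2.3793 ≈ 53090 m.

53090 m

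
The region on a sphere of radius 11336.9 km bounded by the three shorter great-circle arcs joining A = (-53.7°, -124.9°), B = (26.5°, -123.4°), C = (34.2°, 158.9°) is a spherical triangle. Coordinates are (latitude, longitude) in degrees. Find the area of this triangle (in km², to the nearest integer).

147473937 km²

Side lengths (central angles): a = 1.1500, b = 1.9137, c = 1.3999 rad; semiperimeter s = 2.2318.
By l'Huilier's theorem, tan(E/4) = √[tan(s/2) tan((s−a)/2) tan((s−b)/2) tan((s−c)/2)], giving spherical excess E = 1.1474 rad.
Area = E·R² = 1.1474 × (11336.9)² ≈ 147473937 km².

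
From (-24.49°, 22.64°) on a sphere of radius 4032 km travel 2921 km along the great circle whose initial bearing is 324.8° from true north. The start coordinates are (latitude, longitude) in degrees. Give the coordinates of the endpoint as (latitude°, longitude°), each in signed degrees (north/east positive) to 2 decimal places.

Angular distance δ = d/R = 2921/4032 = 0.72445 rad; initial bearing θ = 5.6688 rad.
sin φ₂ = sin φ₁ cos δ + cos φ₁ sin δ cos θ = (-0.4145)(0.7489) + (0.9100)(0.6627)(0.8171) = 0.1824, so φ₂ = 10.51°.
Δλ = atan2(sin θ sin δ cos φ₁, cos δ − sin φ₁ sin φ₂) = atan2(-0.3476, 0.8245) = -22.863°.
λ₂ = 22.640° − 22.863° = -0.22°.

10.51°, -0.22°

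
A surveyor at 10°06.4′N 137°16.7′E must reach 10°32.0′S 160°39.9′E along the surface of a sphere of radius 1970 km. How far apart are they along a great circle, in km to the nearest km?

With latitudes φ₁ = 10.107°, φ₂ = -10.533° and longitude difference Δλ = 23.387°:
cos c = sin φ₁ sin φ₂ + cos φ₁ cos φ₂ cos Δλ = (0.1755)(-0.1828) + (0.9845)(0.9831)(0.9178) = 0.85630,
so c = arccos(0.85630) = 0.54274 rad.
Distance = R·c = 1970 × 0.5427 ≈ 1069 km.

1069 km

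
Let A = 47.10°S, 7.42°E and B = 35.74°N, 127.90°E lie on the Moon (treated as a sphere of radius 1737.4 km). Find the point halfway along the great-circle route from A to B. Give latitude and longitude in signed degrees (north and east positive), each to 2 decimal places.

-11.20°, 76.38°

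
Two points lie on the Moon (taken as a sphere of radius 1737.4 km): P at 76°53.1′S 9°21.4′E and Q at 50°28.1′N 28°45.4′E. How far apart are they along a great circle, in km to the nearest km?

3880 km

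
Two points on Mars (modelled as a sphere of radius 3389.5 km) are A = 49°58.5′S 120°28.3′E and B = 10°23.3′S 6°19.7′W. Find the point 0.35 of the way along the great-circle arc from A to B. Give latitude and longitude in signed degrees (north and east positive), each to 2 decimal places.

-57.08°, 58.14°

The central angle between A and B is δ = 1.8140 rad.
With f = 0.35, the slerp weights are sin((1−f)δ)/sin δ = 0.9523 and sin(fδ)/sin δ = 0.6111.
Weighted sum of the unit vectors: (0.9523)·(-0.3261,0.5543,-0.7658) + (0.6111)·(0.9776,-0.1084,-0.1803) = (0.2868, 0.4616, -0.8394).
Converting back: φ = atan2(z, √(x²+y²)) = -57.08°, λ = atan2(y, x) = 58.14°.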